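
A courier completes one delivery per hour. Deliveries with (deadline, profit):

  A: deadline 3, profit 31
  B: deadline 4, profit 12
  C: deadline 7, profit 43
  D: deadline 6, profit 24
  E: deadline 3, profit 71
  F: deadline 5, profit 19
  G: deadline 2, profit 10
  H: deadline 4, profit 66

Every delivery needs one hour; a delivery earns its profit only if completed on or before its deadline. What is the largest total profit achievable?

266

By profit: E(d3,71), H(d4,66), C(d7,43), A(d3,31), D(d6,24), F(d5,19), B(d4,12), G(d2,10)
E→slot 3; H→slot 4; C→slot 7; A→slot 2; D→slot 6; F→slot 5; B→slot 1; G skipped.
Profit = 12 + 31 + 71 + 66 + 19 + 24 + 43 = 266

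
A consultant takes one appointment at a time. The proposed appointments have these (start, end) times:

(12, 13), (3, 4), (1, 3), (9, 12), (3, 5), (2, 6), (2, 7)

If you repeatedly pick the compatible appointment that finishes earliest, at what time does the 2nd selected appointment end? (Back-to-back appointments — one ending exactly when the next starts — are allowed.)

4

By end time: (1,3), (3,4), (3,5), (2,6), (2,7), (9,12), (12,13).
Pick (1,3); next start ≥ 3 → (3,4); next start ≥ 4 → (9,12); next start ≥ 12 → (12,13).
Selected: (1,3) (3,4) (9,12) (12,13)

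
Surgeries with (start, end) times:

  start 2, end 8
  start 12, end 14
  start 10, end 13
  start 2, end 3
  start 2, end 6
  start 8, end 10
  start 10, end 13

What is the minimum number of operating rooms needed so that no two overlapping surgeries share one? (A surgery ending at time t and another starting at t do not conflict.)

3

starts: [2, 2, 2, 8, 10, 10, 12]
ends:   [3, 6, 8, 10, 13, 13, 14]
s2→1 s2→2 s2→3  — peak 3.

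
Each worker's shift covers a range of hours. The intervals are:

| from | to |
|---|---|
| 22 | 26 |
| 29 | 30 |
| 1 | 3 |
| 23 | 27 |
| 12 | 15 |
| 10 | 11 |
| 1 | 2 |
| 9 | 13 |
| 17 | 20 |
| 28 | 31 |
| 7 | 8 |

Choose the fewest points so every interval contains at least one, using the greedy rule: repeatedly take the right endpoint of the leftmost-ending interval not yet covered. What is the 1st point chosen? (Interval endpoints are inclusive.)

By right end: [1,2]  [1,3]  [7,8]  [10,11]  [9,13]  [12,15]  [17,20]  [22,26]  [23,27]  [29,30]  [28,31]
[1,2] uncovered → point at 2; [7,8] uncovered → point at 8; [10,11] uncovered → point at 11; [12,15] uncovered → point at 15; [17,20] uncovered → point at 20; [22,26] uncovered → point at 26; [29,30] uncovered → point at 30.
Points: 2, 8, 11, 15, 20, 26, 30 (7 total).

2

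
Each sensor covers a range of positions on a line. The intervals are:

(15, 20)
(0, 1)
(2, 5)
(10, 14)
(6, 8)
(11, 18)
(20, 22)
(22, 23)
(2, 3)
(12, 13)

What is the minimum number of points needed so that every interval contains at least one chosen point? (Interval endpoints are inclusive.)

Sort by right endpoint; whenever an interval is uncovered, place a point at its right end.
By right end: [0,1]  [2,3]  [2,5]  [6,8]  [12,13]  [10,14]  [11,18]  [15,20]  [20,22]  [22,23]
[0,1] uncovered → point at 1; [2,3] uncovered → point at 3; [6,8] uncovered → point at 8; [12,13] uncovered → point at 13; [15,20] uncovered → point at 20; [22,23] uncovered → point at 23.
Points: 1, 3, 8, 13, 20, 23 (6 total).

6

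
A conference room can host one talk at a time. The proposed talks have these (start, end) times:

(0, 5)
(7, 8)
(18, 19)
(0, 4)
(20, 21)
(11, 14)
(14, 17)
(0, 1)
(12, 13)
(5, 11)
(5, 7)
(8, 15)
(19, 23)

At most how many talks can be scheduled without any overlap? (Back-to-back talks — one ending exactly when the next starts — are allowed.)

Sort by end time and greedily take each interval whose start is ≥ the last chosen end.
Sorted by end: (0,1)  (0,4)  (0,5)  (5,7)  (7,8)  (5,11)  (12,13)  (11,14)  (8,15)  (14,17)  (18,19)  (20,21)  (19,23)
take (0,1); take (5,7); take (7,8); take (12,13); skip (8,15); take (14,17); take (18,19); take (20,21).
Selected 7 talks.

7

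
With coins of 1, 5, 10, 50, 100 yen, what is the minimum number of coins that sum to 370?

6

Greedy: take as many of the largest coin as possible, then repeat with the remainder.
370 − 3×100→70 − 1×50→20 − 2×10→0
Total coins = 3 + 1 + 2 = 6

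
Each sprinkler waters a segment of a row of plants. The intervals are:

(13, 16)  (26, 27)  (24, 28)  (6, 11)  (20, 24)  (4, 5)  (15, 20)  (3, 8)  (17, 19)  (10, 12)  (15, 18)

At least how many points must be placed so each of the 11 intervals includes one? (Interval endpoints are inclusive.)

Sort by right endpoint; whenever an interval is uncovered, place a point at its right end.
Sorted: [4,5] [3,8] [6,11] [10,12] [13,16] [15,18] [17,19] [15,20] [20,24] [26,27] [24,28]
{[4,5],[3,8]} hit by 5; {[6,11],[10,12]} hit by 11; {[13,16],[15,18]} hit by 16; {[17,19],[15,20]} hit by 19; {[20,24]} hit by 24; {[26,27],[24,28]} hit by 27.
Points: 5, 11, 16, 19, 24, 27 (6 total).

6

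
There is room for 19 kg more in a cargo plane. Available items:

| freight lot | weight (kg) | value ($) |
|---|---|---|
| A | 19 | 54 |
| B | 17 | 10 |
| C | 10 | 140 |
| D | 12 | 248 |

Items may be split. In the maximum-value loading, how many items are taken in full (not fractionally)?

Greedy by value/weight ratio, highest first.
Ratios (sorted): D 20.67, C 14.00, A 2.84, B 0.59
take D (12 @ 248); take 7/10 of C → 98.00. Capacity used 19/19.
1 item(s) taken whole; one partial (take 7/10 of C).

1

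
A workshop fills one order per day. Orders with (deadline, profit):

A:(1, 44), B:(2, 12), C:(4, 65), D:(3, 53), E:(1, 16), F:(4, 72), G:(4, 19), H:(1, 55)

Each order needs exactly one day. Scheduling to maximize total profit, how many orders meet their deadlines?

By profit: F(d4,72), C(d4,65), H(d1,55), D(d3,53), A(d1,44), G(d4,19), E(d1,16), B(d2,12)
F→slot 4; C→slot 3; H→slot 1; D→slot 2; A skipped; G skipped; E skipped; B skipped.
4 of 8 scheduled.

4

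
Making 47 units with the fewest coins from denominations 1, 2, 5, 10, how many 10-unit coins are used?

47 = 4×10 + 1×5 + 1×2
Count of 10: 4

4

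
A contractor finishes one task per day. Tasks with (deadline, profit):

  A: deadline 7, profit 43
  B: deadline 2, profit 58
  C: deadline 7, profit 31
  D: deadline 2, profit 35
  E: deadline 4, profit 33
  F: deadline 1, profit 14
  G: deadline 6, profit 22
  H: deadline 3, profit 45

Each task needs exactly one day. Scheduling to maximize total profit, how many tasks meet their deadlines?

7

Take jobs in profit order; each goes to the latest open slot no later than its deadline.
Profit order: B=58 H=45 A=43 D=35 E=33 C=31 G=22 F=14
Assign: B→slot 2, H→slot 3, A→slot 7, D→slot 1, E→slot 4, C→slot 6, G→slot 5, F skipped.
Slots: [1:D] [2:B] [3:H] [4:E] [5:G] [6:C] [7:A]
7 of 8 scheduled.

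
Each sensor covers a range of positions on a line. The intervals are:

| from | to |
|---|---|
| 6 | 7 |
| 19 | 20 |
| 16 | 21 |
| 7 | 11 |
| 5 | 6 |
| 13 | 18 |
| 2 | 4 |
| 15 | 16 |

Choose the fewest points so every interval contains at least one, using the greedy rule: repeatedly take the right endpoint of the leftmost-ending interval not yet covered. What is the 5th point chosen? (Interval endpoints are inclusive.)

Sort by right endpoint; whenever an interval is uncovered, place a point at its right end.
By right end: [2,4]  [5,6]  [6,7]  [7,11]  [15,16]  [13,18]  [19,20]  [16,21]
[2,4] uncovered → point at 4; [5,6] uncovered → point at 6; [7,11] uncovered → point at 11; [15,16] uncovered → point at 16; [19,20] uncovered → point at 20.
Points: 4, 6, 11, 16, 20 (5 total).

20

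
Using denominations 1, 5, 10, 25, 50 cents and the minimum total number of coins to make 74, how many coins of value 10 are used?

Greedy: take as many of the largest coin as possible, then repeat with the remainder.
74 − 1×50→24 − 2×10→4 − 4×1→0
Count of 10: 2

2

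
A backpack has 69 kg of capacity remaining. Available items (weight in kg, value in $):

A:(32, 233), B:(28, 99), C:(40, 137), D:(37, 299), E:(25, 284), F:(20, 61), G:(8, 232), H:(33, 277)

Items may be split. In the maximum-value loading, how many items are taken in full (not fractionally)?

Greedy by value/weight ratio, highest first.
Ratios (sorted): G 29.00, E 11.36, H 8.39, D 8.08, A 7.28, B 3.54, C 3.42, F 3.05
take G (8 @ 232); take E (25 @ 284); take H (33 @ 277); take 3/37 of D → 24.24. Capacity used 69/69.
3 item(s) taken whole; one partial (take 3/37 of D).

3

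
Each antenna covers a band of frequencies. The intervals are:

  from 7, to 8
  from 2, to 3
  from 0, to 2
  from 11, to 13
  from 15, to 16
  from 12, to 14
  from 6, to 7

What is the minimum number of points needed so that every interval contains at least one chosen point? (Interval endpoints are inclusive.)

4

Process intervals by earliest right end; each time one isn't hit yet, stab at its right endpoint.
Sorted: [0,2] [2,3] [6,7] [7,8] [11,13] [12,14] [15,16]
{[0,2],[2,3]} hit by 2; {[6,7],[7,8]} hit by 7; {[11,13],[12,14]} hit by 13; {[15,16]} hit by 16.
Points: 2, 7, 13, 16 (4 total).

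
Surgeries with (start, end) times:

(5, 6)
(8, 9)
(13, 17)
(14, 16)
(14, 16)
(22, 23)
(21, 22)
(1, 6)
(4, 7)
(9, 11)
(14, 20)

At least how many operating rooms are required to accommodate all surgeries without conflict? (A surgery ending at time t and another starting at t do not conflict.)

Events (time:±→running): 1:+→1 4:+→2 5:+→3 6:-→2 6:-→1 7:-→0 8:+→1 9:-→0 9:+→1 11:-→0 13:+→1 14:+→2 14:+→3 14:+→4 … peak 4.

4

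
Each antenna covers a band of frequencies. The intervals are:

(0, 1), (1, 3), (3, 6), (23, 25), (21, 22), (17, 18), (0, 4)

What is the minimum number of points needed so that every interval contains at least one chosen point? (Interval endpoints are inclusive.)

5

Sort by right endpoint; whenever an interval is uncovered, place a point at its right end.
By right end: [0,1]  [1,3]  [0,4]  [3,6]  [17,18]  [21,22]  [23,25]
[0,1] uncovered → point at 1; [3,6] uncovered → point at 6; [17,18] uncovered → point at 18; [21,22] uncovered → point at 22; [23,25] uncovered → point at 25.
Points: 1, 6, 18, 22, 25 (5 total).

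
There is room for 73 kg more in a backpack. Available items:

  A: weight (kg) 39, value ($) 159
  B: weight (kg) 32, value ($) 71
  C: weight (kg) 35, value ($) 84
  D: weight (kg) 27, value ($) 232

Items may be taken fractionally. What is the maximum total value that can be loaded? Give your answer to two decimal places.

407.80

Ratios (sorted): D 8.59, A 4.08, C 2.40, B 2.22
take D (27 @ 232); take A (39 @ 159); take 7/35 of C → 16.80. Capacity used 73/73.
Total value = 407.80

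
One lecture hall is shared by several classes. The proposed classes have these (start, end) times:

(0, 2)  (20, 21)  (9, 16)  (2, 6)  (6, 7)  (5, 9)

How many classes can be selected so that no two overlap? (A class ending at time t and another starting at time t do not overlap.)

5

Order by finish time; keep every interval that doesn't clash with the previous kept one.
Sorted by end: (0,2)  (2,6)  (6,7)  (5,9)  (9,16)  (20,21)
take (0,2); take (2,6); take (6,7); take (9,16); take (20,21).
Selected 5 classes.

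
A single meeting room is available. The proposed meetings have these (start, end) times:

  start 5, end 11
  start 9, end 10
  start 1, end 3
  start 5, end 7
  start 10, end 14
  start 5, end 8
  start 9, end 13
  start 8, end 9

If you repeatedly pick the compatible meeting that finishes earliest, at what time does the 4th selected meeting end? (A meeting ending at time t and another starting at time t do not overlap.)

Greedy by earliest finish: after sorting by end time, pick each interval compatible with the last pick.
By end time: (1,3), (5,7), (5,8), (8,9), (9,10), (5,11), (9,13), (10,14).
Pick (1,3); next start ≥ 3 → (5,7); next start ≥ 7 → (8,9); next start ≥ 9 → (9,10); next start ≥ 10 → (10,14).
Selected: (1,3) (5,7) (8,9) (9,10) (10,14)

10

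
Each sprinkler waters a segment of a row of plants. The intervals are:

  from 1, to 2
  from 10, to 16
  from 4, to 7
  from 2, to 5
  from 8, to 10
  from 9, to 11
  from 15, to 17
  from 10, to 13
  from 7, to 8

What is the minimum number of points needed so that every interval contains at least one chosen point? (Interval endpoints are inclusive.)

4

Sort by right endpoint; whenever an interval is uncovered, place a point at its right end.
By right end: [1,2]  [2,5]  [4,7]  [7,8]  [8,10]  [9,11]  [10,13]  [10,16]  [15,17]
[1,2] uncovered → point at 2; [4,7] uncovered → point at 7; [8,10] uncovered → point at 10; [15,17] uncovered → point at 17.
Points: 2, 7, 10, 17 (4 total).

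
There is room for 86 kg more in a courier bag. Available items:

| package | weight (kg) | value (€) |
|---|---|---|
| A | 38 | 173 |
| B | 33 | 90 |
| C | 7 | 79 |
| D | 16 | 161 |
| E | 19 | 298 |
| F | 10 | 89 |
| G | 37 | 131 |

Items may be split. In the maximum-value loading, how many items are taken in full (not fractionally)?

4

Ratios (sorted): E 15.68, C 11.29, D 10.06, F 8.90, A 4.55, G 3.54, B 2.73
take E (19 @ 298); take C (7 @ 79); take D (16 @ 161); take F (10 @ 89); take 34/38 of A → 154.79. Capacity used 86/86.
4 item(s) taken whole; one partial (take 34/38 of A).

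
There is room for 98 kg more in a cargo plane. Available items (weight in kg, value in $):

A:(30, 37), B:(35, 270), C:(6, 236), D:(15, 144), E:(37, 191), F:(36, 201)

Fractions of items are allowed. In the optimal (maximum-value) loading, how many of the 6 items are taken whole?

Greedy by value/weight ratio, highest first.
Order: C (236/6=39.33) > D (144/15=9.60) > B (270/35=7.71) > F (201/36=5.58) > E (191/37=5.16) > A (37/30=1.23)
Fill: take C (6 @ 236) → take D (15 @ 144) → take B (35 @ 270) → take F (36 @ 201) → take 6/37 of E → 30.97; 98/98 used.
4 item(s) taken whole; one partial (take 6/37 of E).

4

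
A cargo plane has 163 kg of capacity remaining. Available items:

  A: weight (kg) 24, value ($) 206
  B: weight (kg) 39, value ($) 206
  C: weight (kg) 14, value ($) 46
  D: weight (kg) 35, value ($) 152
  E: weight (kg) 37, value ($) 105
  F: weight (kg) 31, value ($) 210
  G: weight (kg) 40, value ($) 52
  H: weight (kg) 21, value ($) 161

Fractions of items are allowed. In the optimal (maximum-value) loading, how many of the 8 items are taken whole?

Greedy by value/weight ratio, highest first.
Order: A (206/24=8.58) > H (161/21=7.67) > F (210/31=6.77) > B (206/39=5.28) > D (152/35=4.34) > C (46/14=3.29) > E (105/37=2.84) > G (52/40=1.30)
Fill: take A (24 @ 206) → take H (21 @ 161) → take F (31 @ 210) → take B (39 @ 206) → take D (35 @ 152) → take 13/14 of C → 42.71; 163/163 used.
5 item(s) taken whole; one partial (take 13/14 of C).

5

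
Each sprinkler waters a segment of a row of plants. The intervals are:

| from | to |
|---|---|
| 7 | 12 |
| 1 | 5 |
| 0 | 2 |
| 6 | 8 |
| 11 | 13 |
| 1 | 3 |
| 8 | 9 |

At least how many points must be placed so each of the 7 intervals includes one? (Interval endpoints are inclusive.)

Process intervals by earliest right end; each time one isn't hit yet, stab at its right endpoint.
By right end: [0,2]  [1,3]  [1,5]  [6,8]  [8,9]  [7,12]  [11,13]
[0,2] uncovered → point at 2; [6,8] uncovered → point at 8; [11,13] uncovered → point at 13.
Points: 2, 8, 13 (3 total).

3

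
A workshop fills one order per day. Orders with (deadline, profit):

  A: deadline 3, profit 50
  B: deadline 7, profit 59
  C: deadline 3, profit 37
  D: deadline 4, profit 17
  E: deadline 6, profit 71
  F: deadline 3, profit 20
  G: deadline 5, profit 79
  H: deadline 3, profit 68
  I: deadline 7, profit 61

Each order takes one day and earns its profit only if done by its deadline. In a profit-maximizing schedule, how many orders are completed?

Take jobs in profit order; each goes to the latest open slot no later than its deadline.
Profit order: G=79 E=71 H=68 I=61 B=59 A=50 C=37 F=20 D=17
Assign: G→slot 5, E→slot 6, H→slot 3, I→slot 7, B→slot 4, A→slot 2, C→slot 1, F skipped, D skipped.
Slots: [1:C] [2:A] [3:H] [4:B] [5:G] [6:E] [7:I]
7 of 9 scheduled.

7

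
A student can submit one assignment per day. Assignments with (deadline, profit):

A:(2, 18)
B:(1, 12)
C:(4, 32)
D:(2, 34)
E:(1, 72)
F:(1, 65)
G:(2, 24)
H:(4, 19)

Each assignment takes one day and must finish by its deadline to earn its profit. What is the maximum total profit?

Take jobs in profit order; each goes to the latest open slot no later than its deadline.
By profit: E(d1,72), F(d1,65), D(d2,34), C(d4,32), G(d2,24), H(d4,19), A(d2,18), B(d1,12)
E→slot 1; F skipped; D→slot 2; C→slot 4; G skipped; H→slot 3; A skipped; B skipped.
Profit = 72 + 34 + 19 + 32 = 157

157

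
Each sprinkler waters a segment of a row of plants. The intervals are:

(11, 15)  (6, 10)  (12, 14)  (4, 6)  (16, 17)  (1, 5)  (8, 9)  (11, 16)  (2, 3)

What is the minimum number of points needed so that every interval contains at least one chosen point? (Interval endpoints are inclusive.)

5

By right end: [2,3]  [1,5]  [4,6]  [8,9]  [6,10]  [12,14]  [11,15]  [11,16]  [16,17]
[2,3] uncovered → point at 3; [4,6] uncovered → point at 6; [8,9] uncovered → point at 9; [12,14] uncovered → point at 14; [16,17] uncovered → point at 17.
Points: 3, 6, 9, 14, 17 (5 total).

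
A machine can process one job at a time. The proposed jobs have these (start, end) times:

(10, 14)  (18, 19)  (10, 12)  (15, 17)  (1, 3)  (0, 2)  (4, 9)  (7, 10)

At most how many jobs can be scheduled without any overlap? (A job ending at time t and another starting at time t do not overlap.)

5

Sort by end time and greedily take each interval whose start is ≥ the last chosen end.
By end time: (0,2), (1,3), (4,9), (7,10), (10,12), (10,14), (15,17), (18,19).
Pick (0,2); next start ≥ 2 → (4,9); next start ≥ 9 → (10,12); next start ≥ 12 → (15,17); next start ≥ 17 → (18,19).
Selected 5 jobs.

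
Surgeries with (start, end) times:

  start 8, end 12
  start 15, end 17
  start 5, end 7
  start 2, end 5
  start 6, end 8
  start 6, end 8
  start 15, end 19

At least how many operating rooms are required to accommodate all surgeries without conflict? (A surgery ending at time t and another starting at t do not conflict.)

3

Count concurrent intervals with a sweep; the peak is the room count.
Events (time:±→running): 2:+→1 5:-→0 5:+→1 6:+→2 6:+→3 … peak 3.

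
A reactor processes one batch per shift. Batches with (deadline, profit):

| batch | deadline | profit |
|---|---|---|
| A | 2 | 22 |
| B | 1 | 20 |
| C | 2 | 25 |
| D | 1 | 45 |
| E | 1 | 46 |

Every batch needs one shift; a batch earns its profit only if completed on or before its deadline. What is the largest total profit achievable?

71

Take jobs in profit order; each goes to the latest open slot no later than its deadline.
By profit: E(d1,46), D(d1,45), C(d2,25), A(d2,22), B(d1,20)
E→slot 1; D skipped; C→slot 2; A skipped; B skipped.
Profit = 46 + 25 = 71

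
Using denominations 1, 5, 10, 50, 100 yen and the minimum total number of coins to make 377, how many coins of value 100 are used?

3

Use the largest denomination that fits, subtract, and repeat.
377 − 3×100→77 − 1×50→27 − 2×10→7 − 1×5→2 − 2×1→0
Count of 100: 3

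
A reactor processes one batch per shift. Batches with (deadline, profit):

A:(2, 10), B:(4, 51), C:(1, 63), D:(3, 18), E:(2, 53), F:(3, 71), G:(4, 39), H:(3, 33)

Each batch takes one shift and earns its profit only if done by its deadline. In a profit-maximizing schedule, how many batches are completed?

By profit: F(d3,71), C(d1,63), E(d2,53), B(d4,51), G(d4,39), H(d3,33), D(d3,18), A(d2,10)
F→slot 3; C→slot 1; E→slot 2; B→slot 4; G skipped; H skipped; D skipped; A skipped.
4 of 8 scheduled.

4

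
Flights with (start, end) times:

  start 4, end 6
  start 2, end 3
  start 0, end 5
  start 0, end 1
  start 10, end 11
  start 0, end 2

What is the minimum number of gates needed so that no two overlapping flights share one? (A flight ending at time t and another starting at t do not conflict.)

3

The answer is the maximum number of intervals overlapping at any instant.
starts: [0, 0, 0, 2, 4, 10]
ends:   [1, 2, 3, 5, 6, 11]
s0→1 s0→2 s0→3  — peak 3.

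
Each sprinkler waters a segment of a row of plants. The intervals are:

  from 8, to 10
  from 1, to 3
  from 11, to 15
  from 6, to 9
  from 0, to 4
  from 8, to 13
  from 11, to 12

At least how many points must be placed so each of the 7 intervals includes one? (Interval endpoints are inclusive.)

Process intervals by earliest right end; each time one isn't hit yet, stab at its right endpoint.
Sorted: [1,3] [0,4] [6,9] [8,10] [11,12] [8,13] [11,15]
{[1,3],[0,4]} hit by 3; {[6,9],[8,10]} hit by 9; {[11,12],[8,13],[11,15]} hit by 12.
Points: 3, 9, 12 (3 total).

3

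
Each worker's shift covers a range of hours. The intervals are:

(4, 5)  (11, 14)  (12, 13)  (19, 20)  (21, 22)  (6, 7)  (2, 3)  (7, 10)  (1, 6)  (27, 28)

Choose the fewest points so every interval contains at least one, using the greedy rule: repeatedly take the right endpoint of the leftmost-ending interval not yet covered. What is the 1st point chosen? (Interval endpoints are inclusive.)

3

Sorted: [2,3] [4,5] [1,6] [6,7] [7,10] [12,13] [11,14] [19,20] [21,22] [27,28]
{[2,3]} hit by 3; {[4,5],[1,6]} hit by 5; {[6,7],[7,10]} hit by 7; {[12,13],[11,14]} hit by 13; {[19,20]} hit by 20; {[21,22]} hit by 22; {[27,28]} hit by 28.
Points: 3, 5, 7, 13, 20, 22, 28 (7 total).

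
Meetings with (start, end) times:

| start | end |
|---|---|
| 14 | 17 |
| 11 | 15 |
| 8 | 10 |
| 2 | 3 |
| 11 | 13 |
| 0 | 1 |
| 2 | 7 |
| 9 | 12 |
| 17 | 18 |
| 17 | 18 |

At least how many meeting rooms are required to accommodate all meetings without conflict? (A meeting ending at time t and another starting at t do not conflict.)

3

starts: [0, 2, 2, 8, 9, 11, 11, 14, 17, 17]
ends:   [1, 3, 7, 10, 12, 13, 15, 17, 18, 18]
s0→1 e1→0 s2→1 s2→2 e3→1 e7→0 s8→1 s9→2 e10→1 s11→2 s11→3  — peak 3.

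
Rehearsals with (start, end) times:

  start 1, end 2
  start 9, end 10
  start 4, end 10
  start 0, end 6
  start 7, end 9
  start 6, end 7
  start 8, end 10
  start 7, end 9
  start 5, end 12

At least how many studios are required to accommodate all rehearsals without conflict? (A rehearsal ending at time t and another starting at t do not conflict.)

Count concurrent intervals with a sweep; the peak is the room count.
starts: [0, 1, 4, 5, 6, 7, 7, 8, 9]
ends:   [2, 6, 7, 9, 9, 10, 10, 10, 12]
s0→1 s1→2 e2→1 s4→2 s5→3 e6→2 s6→3 e7→2 s7→3 s7→4 s8→5  — peak 5.

5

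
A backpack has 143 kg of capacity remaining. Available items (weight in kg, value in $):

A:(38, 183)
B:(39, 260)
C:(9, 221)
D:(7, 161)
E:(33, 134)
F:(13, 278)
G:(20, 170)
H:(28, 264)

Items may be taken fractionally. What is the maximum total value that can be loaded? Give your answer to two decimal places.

Order: C (221/9=24.56) > D (161/7=23.00) > F (278/13=21.38) > H (264/28=9.43) > G (170/20=8.50) > B (260/39=6.67) > A (183/38=4.82) > E (134/33=4.06)
Fill: take C (9 @ 221) → take D (7 @ 161) → take F (13 @ 278) → take H (28 @ 264) → take G (20 @ 170) → take B (39 @ 260) → take 27/38 of A → 130.03; 143/143 used.
Total value = 1484.03

1484.03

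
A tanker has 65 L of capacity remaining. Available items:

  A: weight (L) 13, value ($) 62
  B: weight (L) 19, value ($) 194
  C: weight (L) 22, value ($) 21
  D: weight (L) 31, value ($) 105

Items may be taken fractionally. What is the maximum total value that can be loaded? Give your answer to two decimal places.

362.91

Greedy by value/weight ratio, highest first.
Ratios (sorted): B 10.21, A 4.77, D 3.39, C 0.95
take B (19 @ 194); take A (13 @ 62); take D (31 @ 105); take 2/22 of C → 1.91. Capacity used 65/65.
Total value = 362.91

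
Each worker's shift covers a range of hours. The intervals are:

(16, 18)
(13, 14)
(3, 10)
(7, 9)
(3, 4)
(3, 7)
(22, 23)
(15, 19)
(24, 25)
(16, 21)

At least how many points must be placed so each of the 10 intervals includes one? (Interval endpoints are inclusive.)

6

By right end: [3,4]  [3,7]  [7,9]  [3,10]  [13,14]  [16,18]  [15,19]  [16,21]  [22,23]  [24,25]
[3,4] uncovered → point at 4; [7,9] uncovered → point at 9; [13,14] uncovered → point at 14; [16,18] uncovered → point at 18; [22,23] uncovered → point at 23; [24,25] uncovered → point at 25.
Points: 4, 9, 14, 18, 23, 25 (6 total).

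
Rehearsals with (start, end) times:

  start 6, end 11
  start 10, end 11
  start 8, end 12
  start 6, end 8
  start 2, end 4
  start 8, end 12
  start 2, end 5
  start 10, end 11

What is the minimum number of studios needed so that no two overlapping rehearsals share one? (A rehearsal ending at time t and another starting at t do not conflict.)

starts: [2, 2, 6, 6, 8, 8, 10, 10]
ends:   [4, 5, 8, 11, 11, 11, 12, 12]
s2→1 s2→2 e4→1 e5→0 s6→1 s6→2 e8→1 s8→2 s8→3 s10→4 s10→5  — peak 5.

5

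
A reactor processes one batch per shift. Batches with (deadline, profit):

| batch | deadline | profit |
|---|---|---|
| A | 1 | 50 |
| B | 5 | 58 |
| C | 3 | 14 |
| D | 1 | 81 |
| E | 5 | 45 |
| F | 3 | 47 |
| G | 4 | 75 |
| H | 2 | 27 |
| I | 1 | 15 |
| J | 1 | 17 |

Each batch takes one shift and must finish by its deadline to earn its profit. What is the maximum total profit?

306

Sort by profit descending; place each in the latest free slot ≤ its deadline.
Profit order: D=81 G=75 B=58 A=50 F=47 E=45 H=27 J=17 I=15 C=14
Assign: D→slot 1, G→slot 4, B→slot 5, A skipped, F→slot 3, E→slot 2, H skipped, J skipped, I skipped, C skipped.
Slots: [1:D] [2:E] [3:F] [4:G] [5:B]
Profit = 81 + 45 + 47 + 75 + 58 = 306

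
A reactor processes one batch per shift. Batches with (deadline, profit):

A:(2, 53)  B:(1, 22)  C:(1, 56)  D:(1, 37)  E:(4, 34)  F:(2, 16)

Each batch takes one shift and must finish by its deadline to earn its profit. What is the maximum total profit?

143

By profit: C(d1,56), A(d2,53), D(d1,37), E(d4,34), B(d1,22), F(d2,16)
C→slot 1; A→slot 2; D skipped; E→slot 4; B skipped; F skipped.
Profit = 56 + 53 + 34 = 143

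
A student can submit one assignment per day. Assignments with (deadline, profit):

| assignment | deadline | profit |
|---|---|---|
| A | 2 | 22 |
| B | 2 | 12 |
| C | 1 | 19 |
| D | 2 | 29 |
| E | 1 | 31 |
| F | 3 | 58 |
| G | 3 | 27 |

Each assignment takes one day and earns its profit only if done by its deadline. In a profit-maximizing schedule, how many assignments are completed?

3

Take jobs in profit order; each goes to the latest open slot no later than its deadline.
Profit order: F=58 E=31 D=29 G=27 A=22 C=19 B=12
Assign: F→slot 3, E→slot 1, D→slot 2, G skipped, A skipped, C skipped, B skipped.
Slots: [1:E] [2:D] [3:F]
3 of 7 scheduled.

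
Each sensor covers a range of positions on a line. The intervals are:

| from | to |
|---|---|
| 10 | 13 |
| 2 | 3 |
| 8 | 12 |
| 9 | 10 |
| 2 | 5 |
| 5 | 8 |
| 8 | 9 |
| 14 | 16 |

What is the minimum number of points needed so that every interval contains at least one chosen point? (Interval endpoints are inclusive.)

Process intervals by earliest right end; each time one isn't hit yet, stab at its right endpoint.
Sorted: [2,3] [2,5] [5,8] [8,9] [9,10] [8,12] [10,13] [14,16]
{[2,3],[2,5]} hit by 3; {[5,8],[8,9]} hit by 8; {[9,10],[8,12],[10,13]} hit by 10; {[14,16]} hit by 16.
Points: 3, 8, 10, 16 (4 total).

4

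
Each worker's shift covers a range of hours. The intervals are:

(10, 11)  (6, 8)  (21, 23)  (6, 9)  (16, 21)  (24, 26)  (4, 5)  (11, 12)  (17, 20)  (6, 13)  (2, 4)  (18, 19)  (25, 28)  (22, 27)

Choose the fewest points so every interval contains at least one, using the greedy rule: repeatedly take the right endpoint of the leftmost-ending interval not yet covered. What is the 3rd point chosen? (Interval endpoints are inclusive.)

11

Sort by right endpoint; whenever an interval is uncovered, place a point at its right end.
By right end: [2,4]  [4,5]  [6,8]  [6,9]  [10,11]  [11,12]  [6,13]  [18,19]  [17,20]  [16,21]  [21,23]  [24,26]  [22,27]  [25,28]
[2,4] uncovered → point at 4; [6,8] uncovered → point at 8; [10,11] uncovered → point at 11; [18,19] uncovered → point at 19; [21,23] uncovered → point at 23; [24,26] uncovered → point at 26.
Points: 4, 8, 11, 19, 23, 26 (6 total).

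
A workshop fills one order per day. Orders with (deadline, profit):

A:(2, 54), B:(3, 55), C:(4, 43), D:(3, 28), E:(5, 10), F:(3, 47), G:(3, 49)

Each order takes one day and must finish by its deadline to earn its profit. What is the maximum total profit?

211

Sort by profit descending; place each in the latest free slot ≤ its deadline.
Profit order: B=55 A=54 G=49 F=47 C=43 D=28 E=10
Assign: B→slot 3, A→slot 2, G→slot 1, F skipped, C→slot 4, D skipped, E→slot 5.
Slots: [1:G] [2:A] [3:B] [4:C] [5:E]
Profit = 49 + 54 + 55 + 43 + 10 = 211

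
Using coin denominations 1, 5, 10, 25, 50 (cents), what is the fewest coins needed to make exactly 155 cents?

4

Greedy: take as many of the largest coin as possible, then repeat with the remainder.
155 − 3×50→5 − 1×5→0
Total coins = 3 + 1 = 4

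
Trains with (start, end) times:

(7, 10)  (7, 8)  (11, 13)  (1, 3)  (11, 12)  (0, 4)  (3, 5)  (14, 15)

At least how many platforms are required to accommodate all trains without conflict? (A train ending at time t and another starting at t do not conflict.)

The answer is the maximum number of intervals overlapping at any instant.
Events (time:±→running): 0:+→1 1:+→2 … peak 2.

2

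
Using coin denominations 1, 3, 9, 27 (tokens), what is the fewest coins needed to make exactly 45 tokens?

3

Greedy: take as many of the largest coin as possible, then repeat with the remainder.
45 = 1×27 + 2×9
Total coins = 1 + 2 = 3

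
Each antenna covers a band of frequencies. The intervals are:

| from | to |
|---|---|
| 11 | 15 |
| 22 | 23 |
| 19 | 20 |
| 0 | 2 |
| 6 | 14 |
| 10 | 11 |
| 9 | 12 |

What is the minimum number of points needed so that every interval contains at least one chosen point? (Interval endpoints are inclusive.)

4

Sorted: [0,2] [10,11] [9,12] [6,14] [11,15] [19,20] [22,23]
{[0,2]} hit by 2; {[10,11],[9,12],[6,14],[11,15]} hit by 11; {[19,20]} hit by 20; {[22,23]} hit by 23.
Points: 2, 11, 20, 23 (4 total).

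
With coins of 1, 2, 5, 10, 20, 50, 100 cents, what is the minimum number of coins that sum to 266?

6

266 = 2×100 + 1×50 + 1×10 + 1×5 + 1×1
Total coins = 2 + 1 + 1 + 1 + 1 = 6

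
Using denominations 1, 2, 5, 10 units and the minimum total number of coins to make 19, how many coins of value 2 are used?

2

19 − 1×10→9 − 1×5→4 − 2×2→0
Count of 2: 2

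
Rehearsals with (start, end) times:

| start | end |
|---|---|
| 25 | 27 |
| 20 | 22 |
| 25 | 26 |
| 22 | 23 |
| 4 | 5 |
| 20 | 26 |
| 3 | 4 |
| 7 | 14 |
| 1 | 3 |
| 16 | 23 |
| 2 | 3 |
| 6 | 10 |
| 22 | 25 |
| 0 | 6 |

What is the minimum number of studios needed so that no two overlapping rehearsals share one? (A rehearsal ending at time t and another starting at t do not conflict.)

4

Count concurrent intervals with a sweep; the peak is the room count.
starts: [0, 1, 2, 3, 4, 6, 7, 16, 20, 20, 22, 22, 25, 25]
ends:   [3, 3, 4, 5, 6, 10, 14, 22, 23, 23, 25, 26, 26, 27]
s0→1 s1→2 s2→3 e3→2 e3→1 s3→2 e4→1 s4→2 e5→1 e6→0 s6→1 s7→2 e10→1 e14→0 s16→1 s20→2 s20→3 e22→2 s22→3 s22→4  — peak 4.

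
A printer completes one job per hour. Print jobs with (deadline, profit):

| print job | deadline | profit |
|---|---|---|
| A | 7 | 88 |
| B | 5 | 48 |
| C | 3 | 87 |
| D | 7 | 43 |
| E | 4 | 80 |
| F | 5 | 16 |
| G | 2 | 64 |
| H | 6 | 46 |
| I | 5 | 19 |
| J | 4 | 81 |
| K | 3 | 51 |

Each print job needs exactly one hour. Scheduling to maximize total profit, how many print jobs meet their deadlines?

Sort by profit descending; place each in the latest free slot ≤ its deadline.
Profit order: A=88 C=87 J=81 E=80 G=64 K=51 B=48 H=46 D=43 I=19 F=16
Assign: A→slot 7, C→slot 3, J→slot 4, E→slot 2, G→slot 1, K skipped, B→slot 5, H→slot 6, D skipped, I skipped, F skipped.
Slots: [1:G] [2:E] [3:C] [4:J] [5:B] [6:H] [7:A]
7 of 11 scheduled.

7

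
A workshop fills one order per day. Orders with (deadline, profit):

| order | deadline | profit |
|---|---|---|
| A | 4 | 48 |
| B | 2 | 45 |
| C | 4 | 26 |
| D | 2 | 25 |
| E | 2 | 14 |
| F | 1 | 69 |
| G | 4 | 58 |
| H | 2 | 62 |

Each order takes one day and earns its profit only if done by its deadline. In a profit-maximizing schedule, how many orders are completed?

4

Sort by profit descending; place each in the latest free slot ≤ its deadline.
By profit: F(d1,69), H(d2,62), G(d4,58), A(d4,48), B(d2,45), C(d4,26), D(d2,25), E(d2,14)
F→slot 1; H→slot 2; G→slot 4; A→slot 3; B skipped; C skipped; D skipped; E skipped.
4 of 8 scheduled.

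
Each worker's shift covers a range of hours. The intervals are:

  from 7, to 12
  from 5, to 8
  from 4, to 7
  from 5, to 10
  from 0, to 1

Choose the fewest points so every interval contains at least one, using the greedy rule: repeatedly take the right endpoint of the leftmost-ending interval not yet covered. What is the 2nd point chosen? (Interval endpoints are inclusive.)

7

Sort by right endpoint; whenever an interval is uncovered, place a point at its right end.
By right end: [0,1]  [4,7]  [5,8]  [5,10]  [7,12]
[0,1] uncovered → point at 1; [4,7] uncovered → point at 7.
Points: 1, 7 (2 total).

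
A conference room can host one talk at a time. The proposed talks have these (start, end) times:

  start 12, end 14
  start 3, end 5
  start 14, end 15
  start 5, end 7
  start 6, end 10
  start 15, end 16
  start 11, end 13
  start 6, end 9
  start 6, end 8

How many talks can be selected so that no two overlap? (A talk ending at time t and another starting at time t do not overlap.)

Order by finish time; keep every interval that doesn't clash with the previous kept one.
By end time: (3,5), (5,7), (6,8), (6,9), (6,10), (11,13), (12,14), (14,15), (15,16).
Pick (3,5); next start ≥ 5 → (5,7); next start ≥ 7 → (11,13); next start ≥ 13 → (14,15); next start ≥ 15 → (15,16).
Selected 5 talks.

5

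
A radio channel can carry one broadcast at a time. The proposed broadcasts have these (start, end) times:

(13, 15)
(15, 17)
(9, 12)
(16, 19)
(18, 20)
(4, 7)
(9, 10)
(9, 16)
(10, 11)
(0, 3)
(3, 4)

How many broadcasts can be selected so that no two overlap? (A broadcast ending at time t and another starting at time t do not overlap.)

8

Sort by end time and greedily take each interval whose start is ≥ the last chosen end.
Sorted by end: (0,3)  (3,4)  (4,7)  (9,10)  (10,11)  (9,12)  (13,15)  (9,16)  (15,17)  (16,19)  (18,20)
take (0,3); take (3,4); take (4,7); take (9,10); take (10,11); take (13,15); take (15,17); skip (16,19); take (18,20).
Selected 8 broadcasts.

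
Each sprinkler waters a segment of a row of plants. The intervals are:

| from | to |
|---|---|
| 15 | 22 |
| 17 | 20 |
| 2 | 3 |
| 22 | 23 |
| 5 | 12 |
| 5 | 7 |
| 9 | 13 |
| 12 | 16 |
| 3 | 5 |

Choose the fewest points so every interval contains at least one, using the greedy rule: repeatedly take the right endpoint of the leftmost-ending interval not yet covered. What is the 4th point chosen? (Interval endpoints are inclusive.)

Sort by right endpoint; whenever an interval is uncovered, place a point at its right end.
Sorted: [2,3] [3,5] [5,7] [5,12] [9,13] [12,16] [17,20] [15,22] [22,23]
{[2,3],[3,5]} hit by 3; {[5,7],[5,12]} hit by 7; {[9,13],[12,16]} hit by 13; {[17,20],[15,22]} hit by 20; {[22,23]} hit by 23.
Points: 3, 7, 13, 20, 23 (5 total).

20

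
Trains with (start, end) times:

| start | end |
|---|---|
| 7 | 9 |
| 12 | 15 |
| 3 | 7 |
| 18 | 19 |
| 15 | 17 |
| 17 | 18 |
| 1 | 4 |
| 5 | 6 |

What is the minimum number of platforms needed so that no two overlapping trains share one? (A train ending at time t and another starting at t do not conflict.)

2

The answer is the maximum number of intervals overlapping at any instant.
starts: [1, 3, 5, 7, 12, 15, 17, 18]
ends:   [4, 6, 7, 9, 15, 17, 18, 19]
s1→1 s3→2  — peak 2.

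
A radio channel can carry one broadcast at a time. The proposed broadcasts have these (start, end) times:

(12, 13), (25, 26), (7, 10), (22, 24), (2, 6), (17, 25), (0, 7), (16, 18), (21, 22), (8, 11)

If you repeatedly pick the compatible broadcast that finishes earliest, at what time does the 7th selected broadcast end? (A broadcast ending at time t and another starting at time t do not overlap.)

26

Order by finish time; keep every interval that doesn't clash with the previous kept one.
Sorted by end: (2,6)  (0,7)  (7,10)  (8,11)  (12,13)  (16,18)  (21,22)  (22,24)  (17,25)  (25,26)
take (2,6); take (7,10); skip (8,11); take (12,13); take (16,18); take (21,22); take (22,24); take (25,26).
Selected: (2,6) (7,10) (12,13) (16,18) (21,22) (22,24) (25,26)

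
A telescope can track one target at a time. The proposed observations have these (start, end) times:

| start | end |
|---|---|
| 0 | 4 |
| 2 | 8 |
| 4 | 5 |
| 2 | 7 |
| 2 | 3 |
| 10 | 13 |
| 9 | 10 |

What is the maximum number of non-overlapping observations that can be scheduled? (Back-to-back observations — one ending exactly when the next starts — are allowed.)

Sort by end time and greedily take each interval whose start is ≥ the last chosen end.
Sorted by end: (2,3)  (0,4)  (4,5)  (2,7)  (2,8)  (9,10)  (10,13)
take (2,3); skip (0,4); take (4,5); skip (2,7); take (9,10); take (10,13).
Selected 4 observations.

4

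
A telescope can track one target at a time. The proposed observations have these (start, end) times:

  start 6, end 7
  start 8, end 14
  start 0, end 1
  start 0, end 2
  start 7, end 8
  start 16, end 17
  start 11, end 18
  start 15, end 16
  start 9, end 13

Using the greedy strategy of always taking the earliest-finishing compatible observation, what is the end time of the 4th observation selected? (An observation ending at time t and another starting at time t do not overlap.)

Greedy by earliest finish: after sorting by end time, pick each interval compatible with the last pick.
By end time: (0,1), (0,2), (6,7), (7,8), (9,13), (8,14), (15,16), (16,17), (11,18).
Pick (0,1); next start ≥ 1 → (6,7); next start ≥ 7 → (7,8); next start ≥ 8 → (9,13); next start ≥ 13 → (15,16); next start ≥ 16 → (16,17).
Selected: (0,1) (6,7) (7,8) (9,13) (15,16) (16,17)

13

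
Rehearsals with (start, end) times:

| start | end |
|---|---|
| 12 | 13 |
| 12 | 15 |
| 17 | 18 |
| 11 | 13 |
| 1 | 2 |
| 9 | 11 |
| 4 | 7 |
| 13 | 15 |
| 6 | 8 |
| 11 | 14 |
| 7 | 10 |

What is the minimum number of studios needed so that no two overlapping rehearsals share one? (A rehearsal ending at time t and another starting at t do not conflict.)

4

The answer is the maximum number of intervals overlapping at any instant.
Events (time:±→running): 1:+→1 2:-→0 4:+→1 6:+→2 7:-→1 7:+→2 8:-→1 9:+→2 10:-→1 11:-→0 11:+→1 11:+→2 12:+→3 12:+→4 … peak 4.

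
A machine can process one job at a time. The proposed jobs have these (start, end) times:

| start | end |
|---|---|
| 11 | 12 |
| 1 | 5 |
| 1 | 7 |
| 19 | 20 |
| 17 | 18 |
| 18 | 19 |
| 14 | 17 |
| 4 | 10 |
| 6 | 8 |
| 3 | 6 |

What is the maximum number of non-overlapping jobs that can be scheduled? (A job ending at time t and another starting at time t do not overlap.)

7

Sorted by end: (1,5)  (3,6)  (1,7)  (6,8)  (4,10)  (11,12)  (14,17)  (17,18)  (18,19)  (19,20)
take (1,5); take (6,8); take (11,12); take (14,17); take (17,18); take (18,19); take (19,20).
Selected 7 jobs.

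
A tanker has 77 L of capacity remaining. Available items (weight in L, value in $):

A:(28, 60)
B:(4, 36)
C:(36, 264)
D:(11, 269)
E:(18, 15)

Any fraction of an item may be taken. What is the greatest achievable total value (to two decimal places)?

624.71

Order: D (269/11=24.45) > B (36/4=9.00) > C (264/36=7.33) > A (60/28=2.14) > E (15/18=0.83)
Fill: take D (11 @ 269) → take B (4 @ 36) → take C (36 @ 264) → take 26/28 of A → 55.71; 77/77 used.
Total value = 624.71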